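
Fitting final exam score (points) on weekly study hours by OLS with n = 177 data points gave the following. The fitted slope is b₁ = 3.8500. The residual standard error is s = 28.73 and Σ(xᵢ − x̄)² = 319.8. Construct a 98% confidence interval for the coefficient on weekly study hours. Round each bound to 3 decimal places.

(0.078, 7.622)

SE(b₁) = s/√Sₓₓ = 28.73/√319.8 = 1.60656.
df = n − 2 = 175.
t* = t_{0.01, 175} = 2.347845.
Margin = t* × SE = 2.347845 × 1.60656 = 3.77195.
CI: 3.8500 ± 3.77195 → (0.078, 7.622).
With 98% confidence, each one-unit increase in weekly study hours is associated with a change of between 0.078 and 7.622 points in final exam score.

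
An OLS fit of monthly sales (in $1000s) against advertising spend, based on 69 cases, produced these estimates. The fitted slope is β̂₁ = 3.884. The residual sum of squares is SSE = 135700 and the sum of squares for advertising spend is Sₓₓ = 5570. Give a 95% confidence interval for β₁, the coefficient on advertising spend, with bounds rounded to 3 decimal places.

MSE = SSE/(n − 2) = 135700/67 = 2025.37.
SE(β̂₁) = √(MSE/Sₓₓ) = √(2025.37/5570) = 0.603011.
df = n − 2 = 67.
t* = t_{0.025, 67} = 1.996008.
Margin = t* × SE = 1.996008 × 0.603011 = 1.20361.
CI: 3.884 ± 1.20361 → (2.680, 5.088).
With 95% confidence, each one-unit increase in advertising spend is associated with a change of between 2.680 and 5.088 $1000s in monthly sales.

(2.680, 5.088)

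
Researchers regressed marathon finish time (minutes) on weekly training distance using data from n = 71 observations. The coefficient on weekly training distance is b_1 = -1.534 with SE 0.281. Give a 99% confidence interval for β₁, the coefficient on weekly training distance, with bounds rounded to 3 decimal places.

df = n − 2 = 71 − 2 = 69.
t* = t_{0.005, 69} = 2.648977.
Margin = t* × SE = 2.648977 × 0.281 = 0.74436.
CI: -1.534 ± 0.74436 → (-2.278, -0.790).
With 99% confidence, each one-unit increase in weekly training distance is associated with a change of between -2.278 and -0.790 minutes in marathon finish time.

(-2.278, -0.790)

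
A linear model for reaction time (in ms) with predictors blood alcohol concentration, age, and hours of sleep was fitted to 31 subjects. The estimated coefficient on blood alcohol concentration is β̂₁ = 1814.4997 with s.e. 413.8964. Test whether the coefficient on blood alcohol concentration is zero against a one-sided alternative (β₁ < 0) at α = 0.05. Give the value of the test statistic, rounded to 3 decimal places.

H₀: β₁ = 0 vs H₁: β₁ < 0.
t = (β̂₁ − β₁⁰)/SE = 1814.4997 / 413.8964 = 4.384.
df = n − k − 1 = 31 − 3 − 1 = 27.
One-sided p ≈ 0.9999, which is ≥ 0.05, so fail to reject H₀.
The data do not give significant evidence that the true slope on blood alcohol concentration is negative, holding the other predictors fixed.

t = 4.384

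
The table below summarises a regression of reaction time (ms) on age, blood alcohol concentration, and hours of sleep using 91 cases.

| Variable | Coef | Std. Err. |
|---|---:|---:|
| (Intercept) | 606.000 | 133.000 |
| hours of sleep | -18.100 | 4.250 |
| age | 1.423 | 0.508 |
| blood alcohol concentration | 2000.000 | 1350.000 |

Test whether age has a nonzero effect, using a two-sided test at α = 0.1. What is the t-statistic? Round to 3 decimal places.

Read off: b = 1.423, SE = 0.508 for age.
H₀: β₁ = 0 vs H₁: β₁ ≠ 0.
t = 1.423 / 0.508 = 2.801.
df = n − k − 1 = 91 − 3 − 1 = 87.
Two-sided p ≈ 0.0063, which is < 0.1, so reject H₀.
There is evidence that age is associated with reaction time, holding the other predictors fixed.

t = 2.801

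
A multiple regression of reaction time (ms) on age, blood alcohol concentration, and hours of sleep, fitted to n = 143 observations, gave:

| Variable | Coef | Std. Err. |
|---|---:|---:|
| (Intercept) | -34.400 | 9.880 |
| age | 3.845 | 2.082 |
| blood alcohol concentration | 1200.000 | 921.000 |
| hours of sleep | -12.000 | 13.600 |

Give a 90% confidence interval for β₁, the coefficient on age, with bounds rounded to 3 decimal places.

(0.397, 7.293)

Read off: b = 3.845, SE = 2.082 for age.
df = n − k − 1 = 143 − 3 − 1 = 139.
t* = t_{0.05, 139} = 1.65589.
Margin = t* × SE = 1.65589 × 2.082 = 3.44756.
CI: 3.845 ± 3.44756 → (0.397, 7.293).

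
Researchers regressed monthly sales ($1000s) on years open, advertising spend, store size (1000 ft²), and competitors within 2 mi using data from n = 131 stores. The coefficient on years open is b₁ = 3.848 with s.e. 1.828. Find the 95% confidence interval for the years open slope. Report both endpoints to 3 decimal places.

(0.230, 7.466)

df = n − k − 1 = 131 − 4 − 1 = 126.
t* = t_{0.025, 126} = 1.978971.
Margin = t* × SE = 1.978971 × 1.828 = 3.61756.
CI: 3.848 ± 3.61756 → (0.230, 7.466).
With 95% confidence, each one-unit increase in years open is associated with a change of between 0.230 and 7.466 $1000s in monthly sales, holding the other predictors fixed.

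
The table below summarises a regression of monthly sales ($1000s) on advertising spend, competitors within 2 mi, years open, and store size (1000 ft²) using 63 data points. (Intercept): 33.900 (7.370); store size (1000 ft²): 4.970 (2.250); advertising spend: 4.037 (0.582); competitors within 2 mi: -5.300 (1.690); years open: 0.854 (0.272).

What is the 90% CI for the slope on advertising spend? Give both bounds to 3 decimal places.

Read off: b = 4.037, SE = 0.582 for advertising spend.
df = n − k − 1 = 63 − 4 − 1 = 58.
t* = t_{0.05, 58} = 1.671553.
Margin = t* × SE = 1.671553 × 0.582 = 0.97284.
CI: 4.037 ± 0.97284 → (3.064, 5.010).

(3.064, 5.010)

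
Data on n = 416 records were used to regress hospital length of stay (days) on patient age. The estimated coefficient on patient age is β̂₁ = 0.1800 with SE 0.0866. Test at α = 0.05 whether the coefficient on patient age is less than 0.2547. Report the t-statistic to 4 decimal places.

t = -0.8626

H₀: β₁ = 0.2547 vs H₁: β₁ < 0.2547.
t = (β̂₁ − β₁⁰)/SE = (0.1800 − 0.2547) / 0.0866 = -0.8626.
df = n − 2 = 416 − 2 = 414.
One-sided p ≈ 0.1944, which is ≥ 0.05, so fail to reject H₀.
The data do not give significant evidence that the true slope on patient age is below 0.2547 days per unit.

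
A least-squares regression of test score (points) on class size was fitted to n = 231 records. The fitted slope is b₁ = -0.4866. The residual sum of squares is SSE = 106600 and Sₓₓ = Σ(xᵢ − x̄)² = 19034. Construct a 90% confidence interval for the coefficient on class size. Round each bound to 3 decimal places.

(-0.745, -0.228)

MSE = SSE/(n − 2) = 106600/229 = 465.502.
SE(b₁) = √(MSE/Sₓₓ) = √(465.502/19034) = 0.156385.
df = n − 2 = 229.
t* = t_{0.05, 229} = 1.651535.
Margin = t* × SE = 1.651535 × 0.156385 = 0.25828.
CI: -0.4866 ± 0.25828 → (-0.745, -0.228).
With 90% confidence, each one-unit increase in class size is associated with a change of between -0.745 and -0.228 points in test score.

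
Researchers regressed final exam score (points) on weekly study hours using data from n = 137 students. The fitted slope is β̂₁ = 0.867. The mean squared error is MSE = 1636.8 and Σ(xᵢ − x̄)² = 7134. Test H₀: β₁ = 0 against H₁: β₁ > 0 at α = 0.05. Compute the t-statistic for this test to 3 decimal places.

t = 1.810

SE(β̂₁) = √(MSE/Sₓₓ) = √(1636.8/7134) = 0.478995.
t = 0.867 / 0.478995 = 1.810.
df = n − 2 = 135.
One-sided p ≈ 0.0363, which is < 0.05, so reject H₀.
There is evidence that the true slope on weekly study hours is positive.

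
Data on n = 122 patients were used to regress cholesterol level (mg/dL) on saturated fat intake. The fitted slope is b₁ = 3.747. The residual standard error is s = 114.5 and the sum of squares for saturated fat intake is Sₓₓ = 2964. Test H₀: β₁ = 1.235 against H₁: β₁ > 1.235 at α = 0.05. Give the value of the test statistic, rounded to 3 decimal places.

SE(b₁) = s/√Sₓₓ = 114.5/√2964 = 2.10313.
t = (3.747 − 1.235) / 2.10313 = 1.194.
df = n − 2 = 120.
One-sided p ≈ 0.1173, which is ≥ 0.05, so fail to reject H₀.
The data do not give significant evidence that the true slope on saturated fat intake exceeds 1.235 mg/dL per unit.

t = 1.194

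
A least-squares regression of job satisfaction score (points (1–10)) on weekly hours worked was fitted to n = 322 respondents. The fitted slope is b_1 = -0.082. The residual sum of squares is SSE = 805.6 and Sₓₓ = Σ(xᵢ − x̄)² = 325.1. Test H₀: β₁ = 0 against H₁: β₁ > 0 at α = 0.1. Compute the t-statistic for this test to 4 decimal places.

MSE = SSE/(n − 2) = 805.6/320 = 2.5175.
SE(b_1) = √(MSE/Sₓₓ) = √(2.5175/325.1) = 0.0879987.
t = -0.082 / 0.0879987 = -0.9318.
df = n − 2 = 320.
One-sided p ≈ 0.8239, which is ≥ 0.1, so fail to reject H₀.
The data do not give significant evidence that the true slope on weekly hours worked is positive.

t = -0.9318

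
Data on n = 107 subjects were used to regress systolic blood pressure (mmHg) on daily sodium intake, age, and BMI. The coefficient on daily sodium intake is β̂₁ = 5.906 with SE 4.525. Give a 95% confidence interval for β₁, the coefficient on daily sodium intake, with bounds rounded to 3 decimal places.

(-3.068, 14.880)

df = n − k − 1 = 107 − 3 − 1 = 103.
t* = t_{0.025, 103} = 1.983264.
Margin = t* × SE = 1.983264 × 4.525 = 8.97427.
CI: 5.906 ± 8.97427 → (-3.068, 14.880).
With 95% confidence, each one-unit increase in daily sodium intake is associated with a change of between -3.068 and 14.880 mmHg in systolic blood pressure, holding the other predictors fixed.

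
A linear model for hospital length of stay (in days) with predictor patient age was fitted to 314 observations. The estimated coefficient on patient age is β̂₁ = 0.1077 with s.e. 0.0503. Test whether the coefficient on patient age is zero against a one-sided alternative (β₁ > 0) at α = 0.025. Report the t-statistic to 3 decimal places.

t = 2.141

H₀: β₁ = 0 vs H₁: β₁ > 0.
t = (β̂₁ − β₁⁰)/SE = 0.1077 / 0.0503 = 2.141.
df = n − 2 = 314 − 2 = 312.
One-sided p ≈ 0.0165, which is < 0.025, so reject H₀.
There is evidence that the true slope on patient age is positive.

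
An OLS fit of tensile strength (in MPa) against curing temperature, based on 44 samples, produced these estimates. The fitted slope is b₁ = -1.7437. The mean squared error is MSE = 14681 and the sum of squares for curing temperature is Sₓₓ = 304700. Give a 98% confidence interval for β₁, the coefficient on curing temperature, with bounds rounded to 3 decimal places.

SE(b₁) = √(MSE/Sₓₓ) = √(14681/304700) = 0.219504.
df = n − 2 = 42.
t* = t_{0.01, 42} = 2.41847.
Margin = t* × SE = 2.41847 × 0.219504 = 0.53086.
CI: -1.7437 ± 0.53086 → (-2.275, -1.213).
With 98% confidence, each one-unit increase in curing temperature is associated with a change of between -2.275 and -1.213 MPa in tensile strength.

(-2.275, -1.213)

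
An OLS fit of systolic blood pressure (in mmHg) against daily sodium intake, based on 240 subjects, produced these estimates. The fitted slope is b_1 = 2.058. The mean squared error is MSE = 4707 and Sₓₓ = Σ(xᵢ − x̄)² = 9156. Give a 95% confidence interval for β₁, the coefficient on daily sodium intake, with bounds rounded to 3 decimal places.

(0.646, 3.470)

SE(b_1) = √(MSE/Sₓₓ) = √(4707/9156) = 0.717.
df = n − 2 = 238.
t* = t_{0.025, 238} = 1.969982.
Margin = t* × SE = 1.969982 × 0.717 = 1.41248.
CI: 2.058 ± 1.41248 → (0.646, 3.470).
With 95% confidence, each one-unit increase in daily sodium intake is associated with a change of between 0.646 and 3.470 mmHg in systolic blood pressure.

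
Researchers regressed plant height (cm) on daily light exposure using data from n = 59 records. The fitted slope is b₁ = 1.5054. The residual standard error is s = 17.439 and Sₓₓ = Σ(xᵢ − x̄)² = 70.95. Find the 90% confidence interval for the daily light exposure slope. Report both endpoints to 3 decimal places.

SE(b₁) = s/√Sₓₓ = 17.439/√70.95 = 2.07036.
df = n − 2 = 57.
t* = t_{0.05, 57} = 1.672029.
Margin = t* × SE = 1.672029 × 2.07036 = 3.46170.
CI: 1.5054 ± 3.46170 → (-1.956, 4.967).
With 90% confidence, each one-unit increase in daily light exposure is associated with a change of between -1.956 and 4.967 cm in plant height.

(-1.956, 4.967)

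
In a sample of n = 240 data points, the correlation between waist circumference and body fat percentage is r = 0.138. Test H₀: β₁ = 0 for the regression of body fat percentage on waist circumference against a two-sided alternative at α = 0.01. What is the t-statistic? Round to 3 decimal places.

t = 2.150

t = r·√(n − 2)/√(1 − r²) = 0.138·√238/√0.980956 = 2.150.
df = n − 2 = 238.
Two-sided p ≈ 0.0326, which is ≥ 0.01, so fail to reject H₀.
The data do not give significant evidence of a linear association between waist circumference and body fat percentage.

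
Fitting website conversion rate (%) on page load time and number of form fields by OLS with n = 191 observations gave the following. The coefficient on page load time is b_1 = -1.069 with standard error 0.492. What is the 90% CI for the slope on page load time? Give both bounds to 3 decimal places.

(-1.882, -0.256)

df = n − k − 1 = 191 − 2 − 1 = 188.
t* = t_{0.05, 188} = 1.652999.
Margin = t* × SE = 1.652999 × 0.492 = 0.81328.
CI: -1.069 ± 0.81328 → (-1.882, -0.256).
With 90% confidence, each one-unit increase in page load time is associated with a change of between -1.882 and -0.256 % in website conversion rate, holding the other predictors fixed.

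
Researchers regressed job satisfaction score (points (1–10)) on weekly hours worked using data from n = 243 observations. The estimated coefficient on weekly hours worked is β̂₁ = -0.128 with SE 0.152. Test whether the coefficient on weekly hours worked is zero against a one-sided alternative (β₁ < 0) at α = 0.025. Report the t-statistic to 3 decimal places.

t = -0.842

H₀: β₁ = 0 vs H₁: β₁ < 0.
t = (β̂₁ − β₁⁰)/SE = -0.128 / 0.152 = -0.842.
df = n − 2 = 243 − 2 = 241.
One-sided p ≈ 0.2003, which is ≥ 0.025, so fail to reject H₀.
The data do not give significant evidence that the true slope on weekly hours worked is negative.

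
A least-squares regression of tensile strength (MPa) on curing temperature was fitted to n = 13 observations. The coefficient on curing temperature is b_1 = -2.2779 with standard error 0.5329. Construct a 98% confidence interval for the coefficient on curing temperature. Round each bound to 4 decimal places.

(-3.7264, -0.8294)

df = n − 2 = 13 − 2 = 11.
t* = t_{0.01, 11} = 2.718079.
Margin = t* × SE = 2.718079 × 0.5329 = 1.448464.
CI: -2.2779 ± 1.448464 → (-3.7264, -0.8294).
With 98% confidence, each one-unit increase in curing temperature is associated with a change of between -3.7264 and -0.8294 MPa in tensile strength.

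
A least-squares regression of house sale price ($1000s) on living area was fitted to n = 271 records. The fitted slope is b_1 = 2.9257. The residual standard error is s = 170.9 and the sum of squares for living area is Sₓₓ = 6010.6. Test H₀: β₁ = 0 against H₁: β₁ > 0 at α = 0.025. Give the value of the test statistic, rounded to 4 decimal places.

SE(b_1) = s/√Sₓₓ = 170.9/√6010.6 = 2.20436.
t = 2.9257 / 2.20436 = 1.3272.
df = n − 2 = 269.
One-sided p ≈ 0.0928, which is ≥ 0.025, so fail to reject H₀.
The data do not give significant evidence that the true slope on living area is positive.

t = 1.3272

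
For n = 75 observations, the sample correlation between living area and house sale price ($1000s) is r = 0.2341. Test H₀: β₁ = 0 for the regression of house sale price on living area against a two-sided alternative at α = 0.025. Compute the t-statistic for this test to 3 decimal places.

t = 2.057

t = r·√(n − 2)/√(1 − r²) = 0.2341·√73/√0.945197 = 2.057.
df = n − 2 = 73.
Two-sided p ≈ 0.0432, which is ≥ 0.025, so fail to reject H₀.
The data do not give significant evidence of a linear association between living area and house sale price.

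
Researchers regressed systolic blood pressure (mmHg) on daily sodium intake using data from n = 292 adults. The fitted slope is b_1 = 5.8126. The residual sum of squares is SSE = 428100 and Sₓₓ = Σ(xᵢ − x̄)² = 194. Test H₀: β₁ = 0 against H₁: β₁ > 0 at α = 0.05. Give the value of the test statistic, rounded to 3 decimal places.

MSE = SSE/(n − 2) = 428100/290 = 1476.21.
SE(b_1) = √(MSE/Sₓₓ) = √(1476.21/194) = 2.7585.
t = 5.8126 / 2.7585 = 2.107.
df = n − 2 = 290.
One-sided p ≈ 0.0180, which is < 0.05, so reject H₀.
There is evidence that the true slope on daily sodium intake is positive.

t = 2.107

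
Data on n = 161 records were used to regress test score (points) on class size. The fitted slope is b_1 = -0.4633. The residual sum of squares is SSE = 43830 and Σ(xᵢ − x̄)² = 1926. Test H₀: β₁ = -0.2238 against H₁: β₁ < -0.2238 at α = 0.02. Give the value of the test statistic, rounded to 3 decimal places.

MSE = SSE/(n − 2) = 43830/159 = 275.66.
SE(b_1) = √(MSE/Sₓₓ) = √(275.66/1926) = 0.37832.
t = (-0.4633 − (-0.2238)) / 0.37832 = -0.633.
df = n − 2 = 159.
One-sided p ≈ 0.2638, which is ≥ 0.02, so fail to reject H₀.
The data do not give significant evidence that the true slope on class size is below -0.2238 points per unit.

t = -0.633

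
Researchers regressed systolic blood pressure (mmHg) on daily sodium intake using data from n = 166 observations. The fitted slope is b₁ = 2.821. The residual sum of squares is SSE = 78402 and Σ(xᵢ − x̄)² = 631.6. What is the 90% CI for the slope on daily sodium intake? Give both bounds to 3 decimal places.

(1.382, 4.260)

MSE = SSE/(n − 2) = 78402/164 = 478.061.
SE(b₁) = √(MSE/Sₓₓ) = √(478.061/631.6) = 0.870003.
df = n − 2 = 164.
t* = t_{0.05, 164} = 1.654198.
Margin = t* × SE = 1.654198 × 0.870003 = 1.43916.
CI: 2.821 ± 1.43916 → (1.382, 4.260).
With 90% confidence, each one-unit increase in daily sodium intake is associated with a change of between 1.382 and 4.260 mmHg in systolic blood pressure.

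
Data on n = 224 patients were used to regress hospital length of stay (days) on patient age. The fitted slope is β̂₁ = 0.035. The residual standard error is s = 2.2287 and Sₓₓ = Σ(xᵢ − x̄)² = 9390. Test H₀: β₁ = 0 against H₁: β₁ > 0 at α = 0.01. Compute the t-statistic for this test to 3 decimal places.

SE(β̂₁) = s/√Sₓₓ = 2.2287/√9390 = 0.0229995.
t = 0.035 / 0.0229995 = 1.522.
df = n − 2 = 222.
One-sided p ≈ 0.0647, which is ≥ 0.01, so fail to reject H₀.
The data do not give significant evidence that the true slope on patient age is positive.

t = 1.522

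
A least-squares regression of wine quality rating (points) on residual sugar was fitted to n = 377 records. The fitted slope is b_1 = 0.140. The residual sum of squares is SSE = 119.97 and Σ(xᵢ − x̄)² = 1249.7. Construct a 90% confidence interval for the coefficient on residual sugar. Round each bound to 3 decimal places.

(0.114, 0.166)

MSE = SSE/(n − 2) = 119.97/375 = 0.31992.
SE(b_1) = √(MSE/Sₓₓ) = √(0.31992/1249.7) = 0.0159999.
df = n − 2 = 375.
t* = t_{0.05, 375} = 1.648927.
Margin = t* × SE = 1.648927 × 0.0159999 = 0.02638.
CI: 0.140 ± 0.02638 → (0.114, 0.166).
With 90% confidence, each one-unit increase in residual sugar is associated with a change of between 0.114 and 0.166 points in wine quality rating.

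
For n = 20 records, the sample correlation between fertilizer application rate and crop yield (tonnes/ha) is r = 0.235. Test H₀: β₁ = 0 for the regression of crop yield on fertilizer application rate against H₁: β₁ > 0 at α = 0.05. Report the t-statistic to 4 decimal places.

t = 1.0257

t = r·√(n − 2)/√(1 − r²) = 0.235·√18/√0.944775 = 1.0257.
df = n − 2 = 18.
One-sided p ≈ 0.1593, which is ≥ 0.05, so fail to reject H₀.
The data do not give significant evidence of a linear association between fertilizer application rate and crop yield.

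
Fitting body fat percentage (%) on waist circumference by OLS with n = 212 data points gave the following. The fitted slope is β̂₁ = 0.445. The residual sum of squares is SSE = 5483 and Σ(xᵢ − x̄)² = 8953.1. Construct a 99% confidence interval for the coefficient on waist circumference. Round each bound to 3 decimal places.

(0.305, 0.585)

MSE = SSE/(n − 2) = 5483/210 = 26.1095.
SE(β̂₁) = √(MSE/Sₓₓ) = √(26.1095/8953.1) = 0.0540024.
df = n − 2 = 210.
t* = t_{0.005, 210} = 2.599443.
Margin = t* × SE = 2.599443 × 0.0540024 = 0.14038.
CI: 0.445 ± 0.14038 → (0.305, 0.585).
With 99% confidence, each one-unit increase in waist circumference is associated with a change of between 0.305 and 0.585 % in body fat percentage.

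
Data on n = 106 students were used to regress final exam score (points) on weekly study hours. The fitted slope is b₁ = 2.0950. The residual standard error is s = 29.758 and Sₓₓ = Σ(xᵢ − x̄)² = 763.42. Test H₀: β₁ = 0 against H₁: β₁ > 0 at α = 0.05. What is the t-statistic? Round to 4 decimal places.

t = 1.9452

SE(b₁) = s/√Sₓₓ = 29.758/√763.42 = 1.07702.
t = 2.0950 / 1.07702 = 1.9452.
df = n − 2 = 104.
One-sided p ≈ 0.0272, which is < 0.05, so reject H₀.
There is evidence that the true slope on weekly study hours is positive.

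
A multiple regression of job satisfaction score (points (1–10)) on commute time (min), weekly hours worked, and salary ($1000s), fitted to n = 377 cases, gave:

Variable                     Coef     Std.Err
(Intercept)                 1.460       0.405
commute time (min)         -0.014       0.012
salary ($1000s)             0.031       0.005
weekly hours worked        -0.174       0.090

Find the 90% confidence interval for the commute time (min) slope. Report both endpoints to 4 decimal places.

(-0.0338, 0.0058)

Read off: b = -0.014, SE = 0.012 for commute time (min).
df = n − k − 1 = 377 − 3 − 1 = 373.
t* = t_{0.05, 373} = 1.648949.
Margin = t* × SE = 1.648949 × 0.012 = 0.019787.
CI: -0.014 ± 0.019787 → (-0.0338, 0.0058).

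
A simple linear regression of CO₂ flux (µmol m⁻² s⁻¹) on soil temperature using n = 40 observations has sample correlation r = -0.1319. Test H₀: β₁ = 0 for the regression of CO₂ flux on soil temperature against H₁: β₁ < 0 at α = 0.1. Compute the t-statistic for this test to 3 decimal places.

t = r·√(n − 2)/√(1 − r²) = -0.1319·√38/√0.982602 = -0.820.
df = n − 2 = 38.
One-sided p ≈ 0.2086, which is ≥ 0.1, so fail to reject H₀.
The data do not give significant evidence of a linear association between soil temperature and CO₂ flux.

t = -0.820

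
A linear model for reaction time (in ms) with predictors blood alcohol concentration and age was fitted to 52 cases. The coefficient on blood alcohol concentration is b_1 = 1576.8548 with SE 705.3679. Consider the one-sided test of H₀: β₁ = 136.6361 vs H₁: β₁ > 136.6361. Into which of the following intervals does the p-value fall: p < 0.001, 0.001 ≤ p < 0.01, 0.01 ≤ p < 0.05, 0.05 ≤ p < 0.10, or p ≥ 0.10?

0.01 ≤ p < 0.05

t = (1576.8548 − 136.6361) / 705.3679 = 2.042.
df = n − k − 1 = 52 − 2 − 1 = 49.
One-sided p = P(T_{49} > t) ≈ 0.0233.
So 0.01 ≤ p < 0.05.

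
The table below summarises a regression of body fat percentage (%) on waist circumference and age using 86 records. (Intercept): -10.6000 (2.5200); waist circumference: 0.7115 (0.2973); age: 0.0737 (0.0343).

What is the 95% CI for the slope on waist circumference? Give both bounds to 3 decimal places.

Read off: b = 0.7115, SE = 0.2973 for waist circumference.
df = n − k − 1 = 86 − 2 − 1 = 83.
t* = t_{0.025, 83} = 1.98896.
Margin = t* × SE = 1.98896 × 0.2973 = 0.59132.
CI: 0.7115 ± 0.59132 → (0.120, 1.303).

(0.120, 1.303)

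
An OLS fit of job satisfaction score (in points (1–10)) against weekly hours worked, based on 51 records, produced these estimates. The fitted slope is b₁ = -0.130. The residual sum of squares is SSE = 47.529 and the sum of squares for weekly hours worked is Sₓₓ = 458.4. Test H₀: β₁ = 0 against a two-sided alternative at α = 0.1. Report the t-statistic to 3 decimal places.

MSE = SSE/(n − 2) = 47.529/49 = 0.96998.
SE(b₁) = √(MSE/Sₓₓ) = √(0.96998/458.4) = 0.0460001.
t = -0.130 / 0.0460001 = -2.826.
df = n − 2 = 49.
Two-sided p ≈ 0.0068, which is < 0.1, so reject H₀.
There is evidence that weekly hours worked is associated with job satisfaction score.

t = -2.826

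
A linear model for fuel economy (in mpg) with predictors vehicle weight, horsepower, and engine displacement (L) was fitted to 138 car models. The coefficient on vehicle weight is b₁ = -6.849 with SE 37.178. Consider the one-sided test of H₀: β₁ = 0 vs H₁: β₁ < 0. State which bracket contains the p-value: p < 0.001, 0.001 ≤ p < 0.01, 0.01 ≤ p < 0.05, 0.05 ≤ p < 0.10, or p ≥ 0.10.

t = -6.849 / 37.178 = -0.184.
df = n − k − 1 = 138 − 3 − 1 = 134.
One-sided p = P(T_{134} < t) ≈ 0.4271.
So p ≥ 0.10.

p ≥ 0.10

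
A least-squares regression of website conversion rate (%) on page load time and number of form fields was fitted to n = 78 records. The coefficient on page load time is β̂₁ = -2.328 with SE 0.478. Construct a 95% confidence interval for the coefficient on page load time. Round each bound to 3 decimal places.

df = n − k − 1 = 78 − 2 − 1 = 75.
t* = t_{0.025, 75} = 1.992102.
Margin = t* × SE = 1.992102 × 0.478 = 0.95222.
CI: -2.328 ± 0.95222 → (-3.280, -1.376).
With 95% confidence, each one-unit increase in page load time is associated with a change of between -3.280 and -1.376 % in website conversion rate, holding the other predictors fixed.

(-3.280, -1.376)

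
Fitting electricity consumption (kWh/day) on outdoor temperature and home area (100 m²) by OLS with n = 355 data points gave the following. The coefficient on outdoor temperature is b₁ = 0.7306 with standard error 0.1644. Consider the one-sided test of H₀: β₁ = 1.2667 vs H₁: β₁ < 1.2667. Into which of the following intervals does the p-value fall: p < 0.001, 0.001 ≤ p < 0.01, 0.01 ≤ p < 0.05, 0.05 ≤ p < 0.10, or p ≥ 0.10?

p < 0.001

t = (0.7306 − 1.2667) / 0.1644 = -3.261.
df = n − k − 1 = 355 − 2 − 1 = 352.
One-sided p = P(T_{352} < t) ≈ 0.0006.
So p < 0.001.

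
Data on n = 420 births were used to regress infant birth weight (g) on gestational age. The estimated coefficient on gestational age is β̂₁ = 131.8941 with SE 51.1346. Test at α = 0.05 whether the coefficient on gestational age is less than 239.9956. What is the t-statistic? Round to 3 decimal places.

t = -2.114

H₀: β₁ = 239.9956 vs H₁: β₁ < 239.9956.
t = (β̂₁ − β₁⁰)/SE = (131.8941 − 239.9956) / 51.1346 = -2.114.
df = n − 2 = 420 − 2 = 418.
One-sided p ≈ 0.0176, which is < 0.05, so reject H₀.
There is evidence that the true slope on gestational age is below 239.9956 g per unit.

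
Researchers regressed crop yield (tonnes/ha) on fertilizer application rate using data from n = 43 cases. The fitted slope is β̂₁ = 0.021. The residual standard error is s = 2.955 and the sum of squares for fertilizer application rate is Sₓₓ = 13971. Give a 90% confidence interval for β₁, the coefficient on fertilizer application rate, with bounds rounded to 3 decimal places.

(-0.021, 0.063)

SE(β̂₁) = s/√Sₓₓ = 2.955/√13971 = 0.0250002.
df = n − 2 = 41.
t* = t_{0.05, 41} = 1.682878.
Margin = t* × SE = 1.682878 × 0.0250002 = 0.04207.
CI: 0.021 ± 0.04207 → (-0.021, 0.063).
With 90% confidence, each one-unit increase in fertilizer application rate is associated with a change of between -0.021 and 0.063 tonnes/ha in crop yield.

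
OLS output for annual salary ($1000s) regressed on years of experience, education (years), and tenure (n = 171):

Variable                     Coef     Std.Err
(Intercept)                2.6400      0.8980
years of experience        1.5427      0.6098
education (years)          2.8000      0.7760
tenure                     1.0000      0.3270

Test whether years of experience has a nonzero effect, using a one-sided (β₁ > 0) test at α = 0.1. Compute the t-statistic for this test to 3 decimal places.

t = 2.530

Read off: b = 1.5427, SE = 0.6098 for years of experience.
H₀: β₁ = 0 vs H₁: β₁ > 0.
t = 1.5427 / 0.6098 = 2.530.
df = n − k − 1 = 171 − 3 − 1 = 167.
One-sided p ≈ 0.0062, which is < 0.1, so reject H₀.
There is evidence that the true slope on years of experience is positive, holding the other predictors fixed.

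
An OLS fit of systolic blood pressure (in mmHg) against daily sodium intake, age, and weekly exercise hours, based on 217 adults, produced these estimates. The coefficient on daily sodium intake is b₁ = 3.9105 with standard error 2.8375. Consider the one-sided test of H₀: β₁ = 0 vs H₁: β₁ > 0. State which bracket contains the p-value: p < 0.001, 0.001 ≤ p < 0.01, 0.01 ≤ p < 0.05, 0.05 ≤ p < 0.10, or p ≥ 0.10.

t = 3.9105 / 2.8375 = 1.378.
df = n − k − 1 = 217 − 3 − 1 = 213.
One-sided p = P(T_{213} > t) ≈ 0.0848.
So 0.05 ≤ p < 0.10.

0.05 ≤ p < 0.10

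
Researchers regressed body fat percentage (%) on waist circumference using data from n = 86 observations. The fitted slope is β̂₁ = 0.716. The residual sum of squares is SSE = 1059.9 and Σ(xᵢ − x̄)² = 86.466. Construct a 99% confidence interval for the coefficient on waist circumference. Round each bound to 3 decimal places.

(-0.291, 1.723)

MSE = SSE/(n − 2) = 1059.9/84 = 12.6179.
SE(β̂₁) = √(MSE/Sₓₓ) = √(12.6179/86.466) = 0.382006.
df = n − 2 = 84.
t* = t_{0.005, 84} = 2.635632.
Margin = t* × SE = 2.635632 × 0.382006 = 1.00683.
CI: 0.716 ± 1.00683 → (-0.291, 1.723).
With 99% confidence, each one-unit increase in waist circumference is associated with a change of between -0.291 and 1.723 % in body fat percentage.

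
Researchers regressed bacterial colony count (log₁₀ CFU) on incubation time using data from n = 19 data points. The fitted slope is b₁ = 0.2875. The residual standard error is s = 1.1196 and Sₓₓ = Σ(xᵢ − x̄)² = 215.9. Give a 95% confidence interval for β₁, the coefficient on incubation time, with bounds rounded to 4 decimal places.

(0.1267, 0.4483)

SE(b₁) = s/√Sₓₓ = 1.1196/√215.9 = 0.0761968.
df = n − 2 = 17.
t* = t_{0.025, 17} = 2.109816.
Margin = t* × SE = 2.109816 × 0.0761968 = 0.160761.
CI: 0.2875 ± 0.160761 → (0.1267, 0.4483).
With 95% confidence, each one-unit increase in incubation time is associated with a change of between 0.1267 and 0.4483 log₁₀ CFU in bacterial colony count.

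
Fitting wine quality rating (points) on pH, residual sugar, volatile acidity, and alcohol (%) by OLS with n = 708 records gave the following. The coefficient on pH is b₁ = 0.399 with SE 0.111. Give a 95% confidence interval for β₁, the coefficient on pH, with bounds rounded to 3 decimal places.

df = n − k − 1 = 708 − 4 − 1 = 703.
t* = t_{0.025, 703} = 1.963344.
Margin = t* × SE = 1.963344 × 0.111 = 0.21793.
CI: 0.399 ± 0.21793 → (0.181, 0.617).
With 95% confidence, each one-unit increase in pH is associated with a change of between 0.181 and 0.617 points in wine quality rating, holding the other predictors fixed.

(0.181, 0.617)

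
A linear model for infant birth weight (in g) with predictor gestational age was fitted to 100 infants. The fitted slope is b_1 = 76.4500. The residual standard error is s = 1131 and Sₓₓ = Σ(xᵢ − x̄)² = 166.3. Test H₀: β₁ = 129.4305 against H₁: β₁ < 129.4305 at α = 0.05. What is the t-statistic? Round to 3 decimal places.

t = -0.604

SE(b_1) = s/√Sₓₓ = 1131/√166.3 = 87.7034.
t = (76.4500 − 129.4305) / 87.7034 = -0.604.
df = n − 2 = 98.
One-sided p ≈ 0.2736, which is ≥ 0.05, so fail to reject H₀.
The data do not give significant evidence that the true slope on gestational age is below 129.4305 g per unit.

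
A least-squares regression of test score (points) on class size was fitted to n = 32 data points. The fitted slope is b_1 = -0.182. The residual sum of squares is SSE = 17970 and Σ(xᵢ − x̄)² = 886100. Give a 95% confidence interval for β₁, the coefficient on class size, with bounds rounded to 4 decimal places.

MSE = SSE/(n − 2) = 17970/30 = 599.
SE(b_1) = √(MSE/Sₓₓ) = √(599/886100) = 0.0259999.
df = n − 2 = 30.
t* = t_{0.025, 30} = 2.042272.
Margin = t* × SE = 2.042272 × 0.0259999 = 0.053099.
CI: -0.182 ± 0.053099 → (-0.2351, -0.1289).
With 95% confidence, each one-unit increase in class size is associated with a change of between -0.2351 and -0.1289 points in test score.

(-0.2351, -0.1289)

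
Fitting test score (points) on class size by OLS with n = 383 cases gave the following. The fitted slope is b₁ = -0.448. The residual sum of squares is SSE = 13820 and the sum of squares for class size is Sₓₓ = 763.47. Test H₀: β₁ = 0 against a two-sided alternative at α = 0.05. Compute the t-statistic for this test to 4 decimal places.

MSE = SSE/(n − 2) = 13820/381 = 36.273.
SE(b₁) = √(MSE/Sₓₓ) = √(36.273/763.47) = 0.217969.
t = -0.448 / 0.217969 = -2.0553.
df = n − 2 = 381.
Two-sided p ≈ 0.0405, which is < 0.05, so reject H₀.
There is evidence that class size is associated with test score.

t = -2.0553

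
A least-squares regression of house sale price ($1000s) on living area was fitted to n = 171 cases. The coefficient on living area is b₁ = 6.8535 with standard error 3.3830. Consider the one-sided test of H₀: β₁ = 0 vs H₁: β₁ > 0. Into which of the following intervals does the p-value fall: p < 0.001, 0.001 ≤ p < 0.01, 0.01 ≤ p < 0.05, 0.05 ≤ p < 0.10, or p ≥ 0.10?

0.01 ≤ p < 0.05

t = 6.8535 / 3.3830 = 2.026.
df = n − 2 = 171 − 2 = 169.
One-sided p = P(T_{169} > t) ≈ 0.0222.
So 0.01 ≤ p < 0.05.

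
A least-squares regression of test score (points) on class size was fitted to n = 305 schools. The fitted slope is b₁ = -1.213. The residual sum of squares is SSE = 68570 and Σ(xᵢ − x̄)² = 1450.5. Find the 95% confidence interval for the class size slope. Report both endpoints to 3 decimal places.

MSE = SSE/(n − 2) = 68570/303 = 226.304.
SE(b₁) = √(MSE/Sₓₓ) = √(226.304/1450.5) = 0.394991.
df = n − 2 = 303.
t* = t_{0.025, 303} = 1.967824.
Margin = t* × SE = 1.967824 × 0.394991 = 0.77727.
CI: -1.213 ± 0.77727 → (-1.990, -0.436).
With 95% confidence, each one-unit increase in class size is associated with a change of between -1.990 and -0.436 points in test score.

(-1.990, -0.436)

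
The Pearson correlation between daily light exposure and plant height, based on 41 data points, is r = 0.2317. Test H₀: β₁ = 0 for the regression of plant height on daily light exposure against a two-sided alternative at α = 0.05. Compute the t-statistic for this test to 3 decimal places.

t = r·√(n − 2)/√(1 − r²) = 0.2317·√39/√0.946315 = 1.487.
df = n − 2 = 39.
Two-sided p ≈ 0.1449, which is ≥ 0.05, so fail to reject H₀.
The data do not give significant evidence of a linear association between daily light exposure and plant height.

t = 1.487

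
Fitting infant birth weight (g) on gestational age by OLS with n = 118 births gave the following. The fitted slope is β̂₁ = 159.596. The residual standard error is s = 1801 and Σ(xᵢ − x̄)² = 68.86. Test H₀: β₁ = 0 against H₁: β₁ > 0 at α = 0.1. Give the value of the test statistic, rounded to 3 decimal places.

t = 0.735

SE(β̂₁) = s/√Sₓₓ = 1801/√68.86 = 217.035.
t = 159.596 / 217.035 = 0.735.
df = n − 2 = 116.
One-sided p ≈ 0.2318, which is ≥ 0.1, so fail to reject H₀.
The data do not give significant evidence that the true slope on gestational age is positive.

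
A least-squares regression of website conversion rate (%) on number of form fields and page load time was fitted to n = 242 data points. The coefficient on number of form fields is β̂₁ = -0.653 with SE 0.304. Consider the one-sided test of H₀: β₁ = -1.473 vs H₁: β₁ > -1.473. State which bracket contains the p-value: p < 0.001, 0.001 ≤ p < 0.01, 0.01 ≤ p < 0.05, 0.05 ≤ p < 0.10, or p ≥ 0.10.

t = (-0.653 − (-1.473)) / 0.304 = 2.697.
df = n − k − 1 = 242 − 2 − 1 = 239.
One-sided p = P(T_{239} > t) ≈ 0.0037.
So 0.001 ≤ p < 0.01.

0.001 ≤ p < 0.01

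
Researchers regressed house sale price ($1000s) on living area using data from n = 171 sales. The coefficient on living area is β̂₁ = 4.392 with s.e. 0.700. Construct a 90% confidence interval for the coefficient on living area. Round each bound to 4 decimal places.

(3.2343, 5.5497)

df = n − 2 = 171 − 2 = 169.
t* = t_{0.05, 169} = 1.65392.
Margin = t* × SE = 1.65392 × 0.700 = 1.157744.
CI: 4.392 ± 1.157744 → (3.2343, 5.5497).
With 90% confidence, each one-unit increase in living area is associated with a change of between 3.2343 and 5.5497 $1000s in house sale price.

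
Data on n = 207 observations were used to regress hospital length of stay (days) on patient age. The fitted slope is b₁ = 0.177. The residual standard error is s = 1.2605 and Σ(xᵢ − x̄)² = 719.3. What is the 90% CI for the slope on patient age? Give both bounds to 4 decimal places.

SE(b₁) = s/√Sₓₓ = 1.2605/√719.3 = 0.0469989.
df = n − 2 = 205.
t* = t_{0.05, 205} = 1.652321.
Margin = t* × SE = 1.652321 × 0.0469989 = 0.077657.
CI: 0.177 ± 0.077657 → (0.0993, 0.2547).
With 90% confidence, each one-unit increase in patient age is associated with a change of between 0.0993 and 0.2547 days in hospital length of stay.

(0.0993, 0.2547)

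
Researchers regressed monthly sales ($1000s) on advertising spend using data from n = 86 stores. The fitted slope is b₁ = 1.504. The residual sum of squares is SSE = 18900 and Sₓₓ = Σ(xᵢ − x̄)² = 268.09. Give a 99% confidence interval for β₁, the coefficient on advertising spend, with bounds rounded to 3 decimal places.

(-0.911, 3.919)

MSE = SSE/(n − 2) = 18900/84 = 225.
SE(b₁) = √(MSE/Sₓₓ) = √(225/268.09) = 0.916117.
df = n − 2 = 84.
t* = t_{0.005, 84} = 2.635632.
Margin = t* × SE = 2.635632 × 0.916117 = 2.41455.
CI: 1.504 ± 2.41455 → (-0.911, 3.919).
With 99% confidence, each one-unit increase in advertising spend is associated with a change of between -0.911 and 3.919 $1000s in monthly sales.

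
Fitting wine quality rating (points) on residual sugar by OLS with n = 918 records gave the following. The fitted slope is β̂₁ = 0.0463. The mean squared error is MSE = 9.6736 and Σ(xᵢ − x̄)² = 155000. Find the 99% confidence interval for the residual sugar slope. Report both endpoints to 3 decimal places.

(0.026, 0.067)

SE(β̂₁) = √(MSE/Sₓₓ) = √(9.6736/155000) = 0.00790002.
df = n − 2 = 916.
t* = t_{0.005, 916} = 2.581207.
Margin = t* × SE = 2.581207 × 0.00790002 = 0.02039.
CI: 0.0463 ± 0.02039 → (0.026, 0.067).
With 99% confidence, each one-unit increase in residual sugar is associated with a change of between 0.026 and 0.067 points in wine quality rating.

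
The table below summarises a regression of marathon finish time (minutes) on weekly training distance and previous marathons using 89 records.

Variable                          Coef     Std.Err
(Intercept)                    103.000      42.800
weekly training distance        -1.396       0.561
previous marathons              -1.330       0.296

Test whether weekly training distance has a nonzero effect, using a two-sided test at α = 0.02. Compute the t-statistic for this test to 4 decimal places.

t = -2.4884

Read off: b = -1.396, SE = 0.561 for weekly training distance.
H₀: β₁ = 0 vs H₁: β₁ ≠ 0.
t = -1.396 / 0.561 = -2.4884.
df = n − k − 1 = 89 − 2 − 1 = 86.
Two-sided p ≈ 0.0148, which is < 0.02, so reject H₀.
There is evidence that weekly training distance is associated with marathon finish time, holding the other predictors fixed.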